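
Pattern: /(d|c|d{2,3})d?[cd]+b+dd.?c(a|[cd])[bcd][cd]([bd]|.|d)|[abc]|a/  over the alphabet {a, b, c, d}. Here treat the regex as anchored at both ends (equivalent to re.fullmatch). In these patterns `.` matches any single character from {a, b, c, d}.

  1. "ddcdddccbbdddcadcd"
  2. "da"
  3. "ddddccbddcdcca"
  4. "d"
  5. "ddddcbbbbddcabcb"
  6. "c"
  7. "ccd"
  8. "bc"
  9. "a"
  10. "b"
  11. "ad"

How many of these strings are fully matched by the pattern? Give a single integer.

1 → match
2. "da" → no match
3 → match
4. "d" → no match
5 → match
6. "c" → match
7. "ccd" → no match
8. "bc" → no match
9. "a" → match
10. "b" → match
11. "ad" → no match
Total matched: 6

6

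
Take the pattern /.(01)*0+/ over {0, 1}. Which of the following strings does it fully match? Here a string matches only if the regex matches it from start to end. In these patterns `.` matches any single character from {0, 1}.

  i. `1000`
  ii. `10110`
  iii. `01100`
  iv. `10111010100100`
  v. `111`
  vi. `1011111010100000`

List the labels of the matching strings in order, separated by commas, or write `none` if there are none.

i → match
ii → no match
iii → no match
iv → no match
v → no match — must end with `0`
vi → no match

i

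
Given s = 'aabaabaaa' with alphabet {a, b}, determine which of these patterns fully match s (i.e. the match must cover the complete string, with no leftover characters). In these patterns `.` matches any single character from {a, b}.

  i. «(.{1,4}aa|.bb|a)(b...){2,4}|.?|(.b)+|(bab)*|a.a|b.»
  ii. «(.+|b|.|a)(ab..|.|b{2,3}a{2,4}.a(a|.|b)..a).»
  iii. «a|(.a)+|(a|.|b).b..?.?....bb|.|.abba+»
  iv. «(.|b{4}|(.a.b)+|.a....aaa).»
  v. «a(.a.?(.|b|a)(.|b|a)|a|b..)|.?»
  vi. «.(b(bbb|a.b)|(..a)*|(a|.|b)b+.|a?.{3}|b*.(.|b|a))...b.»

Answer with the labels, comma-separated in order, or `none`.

i → no match
ii → match
iii → no match
iv → no match
v → no match
vi → no match

ii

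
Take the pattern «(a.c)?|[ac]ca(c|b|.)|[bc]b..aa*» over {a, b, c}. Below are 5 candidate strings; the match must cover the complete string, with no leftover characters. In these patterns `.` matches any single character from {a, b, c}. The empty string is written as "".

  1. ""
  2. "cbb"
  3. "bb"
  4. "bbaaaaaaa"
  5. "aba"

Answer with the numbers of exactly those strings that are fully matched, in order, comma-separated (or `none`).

1, 4

1 → match
2 → no match
3 → no match
4 → match
5 → no match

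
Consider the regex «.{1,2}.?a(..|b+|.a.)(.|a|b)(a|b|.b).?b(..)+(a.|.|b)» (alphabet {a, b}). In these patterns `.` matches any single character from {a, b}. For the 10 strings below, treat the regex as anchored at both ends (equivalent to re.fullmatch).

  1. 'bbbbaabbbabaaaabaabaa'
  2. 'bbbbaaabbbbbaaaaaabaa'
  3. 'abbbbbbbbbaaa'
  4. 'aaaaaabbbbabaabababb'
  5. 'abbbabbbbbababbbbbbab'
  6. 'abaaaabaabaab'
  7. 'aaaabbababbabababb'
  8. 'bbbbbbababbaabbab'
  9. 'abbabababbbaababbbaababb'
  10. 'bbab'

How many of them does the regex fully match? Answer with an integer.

1 → no match
2 → no match
3 → no match
4 → match
5 → no match
6 → match
7 → no match
8 → no match
9 → match
10 → no match
Total matched: 3

3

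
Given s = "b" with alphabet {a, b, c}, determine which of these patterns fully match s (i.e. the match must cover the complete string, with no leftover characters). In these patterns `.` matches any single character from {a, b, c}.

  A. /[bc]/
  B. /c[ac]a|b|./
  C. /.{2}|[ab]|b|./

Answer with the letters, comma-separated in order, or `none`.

A → match
B → match
C → match

A, B, C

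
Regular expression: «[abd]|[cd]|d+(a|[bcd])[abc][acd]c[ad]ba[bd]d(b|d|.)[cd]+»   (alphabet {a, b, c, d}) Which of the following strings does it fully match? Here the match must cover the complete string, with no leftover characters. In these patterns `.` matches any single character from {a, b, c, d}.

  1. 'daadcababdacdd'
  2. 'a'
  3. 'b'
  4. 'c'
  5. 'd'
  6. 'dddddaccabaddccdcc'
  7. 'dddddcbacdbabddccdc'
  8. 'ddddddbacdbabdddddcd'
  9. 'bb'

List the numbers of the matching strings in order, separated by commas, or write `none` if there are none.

1 → match
2 → match
3 → match
4 → match
5 → match
6 → match
7 → match
8 → match
9 → no match

1, 2, 3, 4, 5, 6, 7, 8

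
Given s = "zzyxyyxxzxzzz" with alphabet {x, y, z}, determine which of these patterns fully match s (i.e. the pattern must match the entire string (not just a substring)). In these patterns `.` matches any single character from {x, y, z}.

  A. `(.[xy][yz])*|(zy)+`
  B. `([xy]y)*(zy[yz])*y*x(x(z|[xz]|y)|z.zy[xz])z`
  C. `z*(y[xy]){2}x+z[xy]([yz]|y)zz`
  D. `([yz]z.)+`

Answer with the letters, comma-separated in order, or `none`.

A → no match
B → no match
C → match
D → no match

C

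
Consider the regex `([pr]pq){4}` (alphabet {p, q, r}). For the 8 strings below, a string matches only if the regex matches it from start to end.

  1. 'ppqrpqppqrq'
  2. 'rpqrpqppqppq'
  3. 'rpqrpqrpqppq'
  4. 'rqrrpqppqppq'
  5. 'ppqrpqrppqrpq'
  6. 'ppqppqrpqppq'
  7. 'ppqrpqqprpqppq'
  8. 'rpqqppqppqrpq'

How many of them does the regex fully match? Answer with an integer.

1 → no match — must end with 'pq'
2 → match
3 → match
4 → no match
5 → no match
6 → match
7 → no match
8 → no match
Total matched: 3

3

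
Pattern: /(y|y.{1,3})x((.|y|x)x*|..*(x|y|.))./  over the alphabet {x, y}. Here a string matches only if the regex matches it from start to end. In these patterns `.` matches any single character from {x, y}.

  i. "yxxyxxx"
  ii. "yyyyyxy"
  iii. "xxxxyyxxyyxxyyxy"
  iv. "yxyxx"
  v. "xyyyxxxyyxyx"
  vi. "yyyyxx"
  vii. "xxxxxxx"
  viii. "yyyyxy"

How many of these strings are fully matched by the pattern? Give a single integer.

i. "yxxyxxx" → match
ii. "yyyyyxy" → no match
iii → no match — must start with "y"
iv. "yxyxx" → match
v. "xyyyxxxyyxyx" → no match — must start with "y"
vi. "yyyyxx" → no match
vii. "xxxxxxx" → no match — must start with "y"
viii. "yyyyxy" → no match
Total matched: 2

2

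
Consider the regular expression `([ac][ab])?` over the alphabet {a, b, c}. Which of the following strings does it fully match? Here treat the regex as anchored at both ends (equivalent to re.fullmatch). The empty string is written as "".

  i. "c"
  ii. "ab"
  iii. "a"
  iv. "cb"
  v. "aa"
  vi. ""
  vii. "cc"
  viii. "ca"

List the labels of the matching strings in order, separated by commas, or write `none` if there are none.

i → no match
ii → match
iii → no match
iv → match
v → match
vi → match
vii → no match
viii → match

ii, iv, v, vi, viii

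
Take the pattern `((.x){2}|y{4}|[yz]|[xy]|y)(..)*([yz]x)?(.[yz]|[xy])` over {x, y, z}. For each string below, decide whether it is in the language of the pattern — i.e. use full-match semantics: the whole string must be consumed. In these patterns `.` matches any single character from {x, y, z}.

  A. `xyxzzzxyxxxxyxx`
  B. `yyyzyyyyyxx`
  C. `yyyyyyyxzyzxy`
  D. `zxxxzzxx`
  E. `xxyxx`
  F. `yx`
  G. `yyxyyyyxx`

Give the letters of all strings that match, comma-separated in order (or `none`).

C, D, E, F

A → no match
B → no match
C → match
D → match
E → match
F → match
G → no match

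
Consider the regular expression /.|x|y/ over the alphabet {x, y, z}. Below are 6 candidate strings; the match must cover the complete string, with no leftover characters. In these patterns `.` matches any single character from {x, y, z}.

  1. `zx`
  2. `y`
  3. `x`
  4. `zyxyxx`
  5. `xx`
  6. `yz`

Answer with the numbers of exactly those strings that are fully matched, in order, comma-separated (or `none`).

1 → no match
2 → match
3 → match
4 → no match
5 → no match
6 → no match

2, 3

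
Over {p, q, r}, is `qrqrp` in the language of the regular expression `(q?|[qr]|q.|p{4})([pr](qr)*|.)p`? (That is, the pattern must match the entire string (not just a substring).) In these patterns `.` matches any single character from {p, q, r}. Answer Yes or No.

Yes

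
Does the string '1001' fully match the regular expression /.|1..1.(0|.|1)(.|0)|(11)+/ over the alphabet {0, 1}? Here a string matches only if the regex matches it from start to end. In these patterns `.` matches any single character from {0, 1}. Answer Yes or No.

No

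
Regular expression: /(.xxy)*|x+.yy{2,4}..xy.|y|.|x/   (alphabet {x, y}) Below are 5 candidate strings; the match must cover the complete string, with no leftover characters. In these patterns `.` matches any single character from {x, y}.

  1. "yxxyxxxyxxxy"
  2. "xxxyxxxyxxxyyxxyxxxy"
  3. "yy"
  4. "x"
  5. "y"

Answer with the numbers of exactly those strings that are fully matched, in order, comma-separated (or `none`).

1. "yxxyxxxyxxxy" → match
2 → match
3. "yy" → no match
4. "x" → match
5. "y" → match

1, 2, 4, 5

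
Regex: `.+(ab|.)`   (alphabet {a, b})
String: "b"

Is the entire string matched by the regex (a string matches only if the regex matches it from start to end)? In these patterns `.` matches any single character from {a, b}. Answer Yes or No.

No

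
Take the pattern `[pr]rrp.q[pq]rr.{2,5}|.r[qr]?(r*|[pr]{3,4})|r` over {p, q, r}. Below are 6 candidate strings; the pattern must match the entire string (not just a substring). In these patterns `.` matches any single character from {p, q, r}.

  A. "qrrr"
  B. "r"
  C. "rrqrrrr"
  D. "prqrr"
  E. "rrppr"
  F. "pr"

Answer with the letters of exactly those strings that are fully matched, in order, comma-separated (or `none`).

A, B, C, D, E, F

A. "qrrr" → match
B. "r" → match
C. "rrqrrrr" → match
D. "prqrr" → match
E. "rrppr" → match
F. "pr" → match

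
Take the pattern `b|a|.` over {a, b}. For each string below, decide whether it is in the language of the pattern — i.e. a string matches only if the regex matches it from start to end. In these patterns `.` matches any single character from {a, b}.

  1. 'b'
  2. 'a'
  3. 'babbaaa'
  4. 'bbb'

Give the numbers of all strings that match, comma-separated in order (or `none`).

1, 2

1. 'b' → match
2. 'a' → match
3. 'babbaaa' → no match
4. 'bbb' → no match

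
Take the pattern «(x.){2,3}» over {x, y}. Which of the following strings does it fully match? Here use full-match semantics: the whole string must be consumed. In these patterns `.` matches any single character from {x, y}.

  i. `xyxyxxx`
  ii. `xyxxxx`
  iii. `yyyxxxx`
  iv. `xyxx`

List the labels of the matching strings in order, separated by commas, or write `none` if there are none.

ii, iv

i → no match
ii → match
iii → no match — must start with `x`
iv → match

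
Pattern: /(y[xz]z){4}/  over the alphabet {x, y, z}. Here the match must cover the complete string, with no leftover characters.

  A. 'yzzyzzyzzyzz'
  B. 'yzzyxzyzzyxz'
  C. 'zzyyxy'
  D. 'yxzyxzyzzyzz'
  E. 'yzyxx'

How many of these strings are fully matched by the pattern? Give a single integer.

3

A. 'yzzyzzyzzyzz' → match
B. 'yzzyxzyzzyxz' → match
C. 'zzyyxy' → no match — must start with 'y'
D. 'yxzyxzyzzyzz' → match
E. 'yzyxx' → no match — must end with 'z'
Total matched: 3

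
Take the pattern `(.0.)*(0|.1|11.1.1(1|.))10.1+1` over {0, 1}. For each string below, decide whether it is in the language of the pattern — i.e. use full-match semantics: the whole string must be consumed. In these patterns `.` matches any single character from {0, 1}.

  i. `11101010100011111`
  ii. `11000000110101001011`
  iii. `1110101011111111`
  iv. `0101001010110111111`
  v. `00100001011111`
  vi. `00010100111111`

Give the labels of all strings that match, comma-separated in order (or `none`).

i → no match
ii → no match
iii → no match
iv → no match
v → match
vi → no match

v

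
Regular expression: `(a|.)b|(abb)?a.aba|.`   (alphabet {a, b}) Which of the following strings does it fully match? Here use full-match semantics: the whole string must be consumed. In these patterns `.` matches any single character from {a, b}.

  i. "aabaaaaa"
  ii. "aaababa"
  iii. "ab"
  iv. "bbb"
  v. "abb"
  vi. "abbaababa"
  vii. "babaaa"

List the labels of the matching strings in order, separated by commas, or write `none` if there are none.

i. "aabaaaaa" → no match
ii. "aaababa" → no match
iii. "ab" → match
iv. "bbb" → no match
v. "abb" → no match
vi. "abbaababa" → no match
vii. "babaaa" → no match

iii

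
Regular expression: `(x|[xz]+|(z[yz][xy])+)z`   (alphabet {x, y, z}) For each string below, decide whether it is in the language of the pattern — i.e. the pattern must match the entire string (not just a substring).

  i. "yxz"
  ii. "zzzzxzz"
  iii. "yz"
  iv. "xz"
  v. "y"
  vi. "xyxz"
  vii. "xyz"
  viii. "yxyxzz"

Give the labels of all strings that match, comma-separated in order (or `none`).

i → no match
ii → match
iii → no match
iv → match
v → no match — must end with "z"
vi → no match
vii → no match
viii → no match

ii, iv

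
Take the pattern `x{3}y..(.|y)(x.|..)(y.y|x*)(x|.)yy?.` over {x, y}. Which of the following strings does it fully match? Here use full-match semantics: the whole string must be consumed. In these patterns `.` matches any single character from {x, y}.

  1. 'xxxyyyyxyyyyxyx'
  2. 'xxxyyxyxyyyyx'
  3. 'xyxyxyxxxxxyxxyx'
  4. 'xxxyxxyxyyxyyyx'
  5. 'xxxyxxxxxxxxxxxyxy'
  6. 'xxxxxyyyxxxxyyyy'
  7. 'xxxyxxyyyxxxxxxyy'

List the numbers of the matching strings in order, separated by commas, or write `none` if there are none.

1, 2, 4, 7

1 → match
2 → match
3 → no match
4 → match
5 → no match
6 → no match
7 → match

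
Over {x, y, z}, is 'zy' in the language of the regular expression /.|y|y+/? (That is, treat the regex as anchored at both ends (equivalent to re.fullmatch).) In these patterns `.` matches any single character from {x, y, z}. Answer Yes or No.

No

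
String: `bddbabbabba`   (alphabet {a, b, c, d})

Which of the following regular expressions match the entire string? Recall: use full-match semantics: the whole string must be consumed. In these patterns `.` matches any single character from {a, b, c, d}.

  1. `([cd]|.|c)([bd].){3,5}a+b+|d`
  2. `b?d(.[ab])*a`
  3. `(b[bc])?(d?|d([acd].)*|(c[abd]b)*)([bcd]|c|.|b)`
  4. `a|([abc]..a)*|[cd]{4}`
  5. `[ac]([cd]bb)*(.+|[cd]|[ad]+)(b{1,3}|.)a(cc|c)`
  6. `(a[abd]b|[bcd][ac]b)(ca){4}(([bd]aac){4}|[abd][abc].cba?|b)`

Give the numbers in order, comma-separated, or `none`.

1 → no match
2 → match
3 → no match
4 → no match
5 → no match
6 → no match

2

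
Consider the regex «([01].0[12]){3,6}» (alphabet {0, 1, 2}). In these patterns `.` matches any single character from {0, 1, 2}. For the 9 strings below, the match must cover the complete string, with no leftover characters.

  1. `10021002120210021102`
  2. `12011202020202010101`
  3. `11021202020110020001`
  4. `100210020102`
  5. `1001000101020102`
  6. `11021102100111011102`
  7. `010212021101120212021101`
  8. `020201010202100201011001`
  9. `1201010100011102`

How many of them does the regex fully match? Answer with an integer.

1 → match
2 → match
3 → match
4. `100210020102` → match
5 → match
6 → match
7 → match
8 → match
9 → match
Total matched: 9

9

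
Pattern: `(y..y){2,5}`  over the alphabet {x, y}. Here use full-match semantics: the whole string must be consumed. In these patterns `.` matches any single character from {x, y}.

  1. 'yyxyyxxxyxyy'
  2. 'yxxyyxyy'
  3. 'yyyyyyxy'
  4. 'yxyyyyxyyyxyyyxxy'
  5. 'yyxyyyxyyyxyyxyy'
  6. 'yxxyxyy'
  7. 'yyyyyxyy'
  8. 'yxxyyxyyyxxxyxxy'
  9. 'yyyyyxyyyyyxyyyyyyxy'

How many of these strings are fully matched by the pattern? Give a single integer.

4

1 → no match
2 → match
3 → match
4 → no match
5 → match
6 → no match
7 → match
8 → no match
9 → no match
Total matched: 4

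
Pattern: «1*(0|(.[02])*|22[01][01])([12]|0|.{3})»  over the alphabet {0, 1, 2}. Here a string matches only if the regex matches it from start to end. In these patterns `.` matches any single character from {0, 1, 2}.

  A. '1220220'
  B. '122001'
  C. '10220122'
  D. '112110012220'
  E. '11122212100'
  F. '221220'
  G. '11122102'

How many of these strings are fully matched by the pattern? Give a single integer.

5

A. '1220220' → match
B. '122001' → match
C. '10220122' → match
D. '112110012220' → no match
E. '11122212100' → match
F. '221220' → no match
G. '11122102' → match
Total matched: 5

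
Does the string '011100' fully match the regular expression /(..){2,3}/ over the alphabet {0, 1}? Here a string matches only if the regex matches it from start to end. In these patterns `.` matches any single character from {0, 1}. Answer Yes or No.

Yes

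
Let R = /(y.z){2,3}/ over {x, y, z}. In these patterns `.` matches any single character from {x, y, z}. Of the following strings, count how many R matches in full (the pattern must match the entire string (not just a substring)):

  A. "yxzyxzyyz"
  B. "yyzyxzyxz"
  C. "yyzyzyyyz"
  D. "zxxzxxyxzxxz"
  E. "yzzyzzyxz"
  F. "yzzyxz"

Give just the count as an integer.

A. "yxzyxzyyz" → match
B. "yyzyxzyxz" → match
C. "yyzyzyyyz" → no match
D. "zxxzxxyxzxxz" → no match — must start with "y"
E. "yzzyzzyxz" → match
F. "yzzyxz" → match
Total matched: 4

4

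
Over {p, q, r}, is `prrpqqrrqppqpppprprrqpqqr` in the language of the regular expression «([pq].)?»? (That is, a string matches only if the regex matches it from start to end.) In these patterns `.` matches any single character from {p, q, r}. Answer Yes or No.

No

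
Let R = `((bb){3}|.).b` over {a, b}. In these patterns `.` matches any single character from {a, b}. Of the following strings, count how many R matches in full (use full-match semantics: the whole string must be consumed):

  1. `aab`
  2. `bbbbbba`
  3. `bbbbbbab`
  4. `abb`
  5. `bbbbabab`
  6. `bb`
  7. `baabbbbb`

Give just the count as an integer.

1 → match
2 → no match — must end with `b`
3 → match
4 → match
5 → no match
6 → no match
7 → no match
Total matched: 3

3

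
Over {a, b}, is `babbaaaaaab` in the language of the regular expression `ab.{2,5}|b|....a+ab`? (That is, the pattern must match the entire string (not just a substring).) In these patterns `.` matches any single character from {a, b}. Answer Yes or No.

Yes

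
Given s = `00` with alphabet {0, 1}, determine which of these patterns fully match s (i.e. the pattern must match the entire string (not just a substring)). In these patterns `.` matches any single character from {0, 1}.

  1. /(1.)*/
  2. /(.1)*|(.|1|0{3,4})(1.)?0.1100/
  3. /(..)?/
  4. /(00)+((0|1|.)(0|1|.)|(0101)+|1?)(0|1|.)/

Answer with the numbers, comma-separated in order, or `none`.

1 → no match
2 → no match
3 → match
4 → no match

3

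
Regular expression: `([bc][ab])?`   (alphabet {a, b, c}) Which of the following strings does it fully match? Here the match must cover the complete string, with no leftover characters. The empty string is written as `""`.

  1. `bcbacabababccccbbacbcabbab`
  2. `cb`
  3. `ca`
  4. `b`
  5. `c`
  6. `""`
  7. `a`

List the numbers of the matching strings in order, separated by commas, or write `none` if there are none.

1 → no match
2 → match
3 → match
4 → no match
5 → no match
6 → match
7 → no match

2, 3, 6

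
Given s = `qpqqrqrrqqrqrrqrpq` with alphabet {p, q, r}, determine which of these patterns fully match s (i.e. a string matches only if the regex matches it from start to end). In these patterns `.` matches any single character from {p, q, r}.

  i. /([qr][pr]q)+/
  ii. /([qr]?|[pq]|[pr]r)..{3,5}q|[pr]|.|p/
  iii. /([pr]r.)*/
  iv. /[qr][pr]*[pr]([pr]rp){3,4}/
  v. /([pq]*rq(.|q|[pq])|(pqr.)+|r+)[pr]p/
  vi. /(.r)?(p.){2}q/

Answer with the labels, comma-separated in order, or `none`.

i

i → match
ii → no match
iii → no match
iv → no match — must end with `rp`
v → no match — must end with `p`
vi → no match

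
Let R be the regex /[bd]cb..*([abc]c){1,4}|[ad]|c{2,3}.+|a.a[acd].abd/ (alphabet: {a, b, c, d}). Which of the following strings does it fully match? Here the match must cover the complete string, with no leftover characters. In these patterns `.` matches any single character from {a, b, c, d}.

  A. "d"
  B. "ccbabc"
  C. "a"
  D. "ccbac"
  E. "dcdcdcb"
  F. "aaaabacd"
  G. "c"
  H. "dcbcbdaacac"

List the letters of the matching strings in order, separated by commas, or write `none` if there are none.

A, B, C, D, H

A → match
B → match
C → match
D → match
E → no match
F → no match
G → no match
H → match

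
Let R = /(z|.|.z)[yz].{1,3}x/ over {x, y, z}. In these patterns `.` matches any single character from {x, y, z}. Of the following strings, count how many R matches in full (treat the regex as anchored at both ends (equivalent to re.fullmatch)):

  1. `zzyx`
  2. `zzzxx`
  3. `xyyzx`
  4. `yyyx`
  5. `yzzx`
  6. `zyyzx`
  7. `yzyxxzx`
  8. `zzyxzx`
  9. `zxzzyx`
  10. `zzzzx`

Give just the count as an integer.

1. `zzyx` → match
2. `zzzxx` → match
3. `xyyzx` → match
4. `yyyx` → match
5. `yzzx` → match
6. `zyyzx` → match
7. `yzyxxzx` → match
8. `zzyxzx` → match
9. `zxzzyx` → no match
10. `zzzzx` → match
Total matched: 9

9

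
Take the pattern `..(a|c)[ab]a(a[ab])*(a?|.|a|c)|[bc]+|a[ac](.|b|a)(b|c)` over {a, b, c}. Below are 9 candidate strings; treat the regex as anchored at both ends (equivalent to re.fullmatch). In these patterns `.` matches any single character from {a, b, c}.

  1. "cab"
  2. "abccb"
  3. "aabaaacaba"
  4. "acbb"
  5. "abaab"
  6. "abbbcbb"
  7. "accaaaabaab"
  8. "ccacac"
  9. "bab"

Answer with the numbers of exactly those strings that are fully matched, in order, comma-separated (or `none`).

1 → no match
2 → no match
3 → no match
4 → match
5 → no match
6 → no match
7 → no match
8 → no match
9 → no match

4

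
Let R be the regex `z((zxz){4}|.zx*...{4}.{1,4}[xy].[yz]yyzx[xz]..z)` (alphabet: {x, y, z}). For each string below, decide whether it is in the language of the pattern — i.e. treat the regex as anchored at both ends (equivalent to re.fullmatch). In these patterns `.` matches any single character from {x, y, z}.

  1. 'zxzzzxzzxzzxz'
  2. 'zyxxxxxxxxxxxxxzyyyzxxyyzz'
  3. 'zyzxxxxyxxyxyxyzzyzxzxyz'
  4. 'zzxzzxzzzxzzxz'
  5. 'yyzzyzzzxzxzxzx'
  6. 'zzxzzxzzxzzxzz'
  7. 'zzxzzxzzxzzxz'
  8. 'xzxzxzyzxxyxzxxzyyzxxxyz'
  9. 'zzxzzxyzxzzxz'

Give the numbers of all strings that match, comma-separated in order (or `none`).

1 → no match
2 → no match
3 → no match
4 → no match
5 → no match — must start with 'z'
6 → no match
7 → match
8 → no match — must start with 'z'
9 → no match

7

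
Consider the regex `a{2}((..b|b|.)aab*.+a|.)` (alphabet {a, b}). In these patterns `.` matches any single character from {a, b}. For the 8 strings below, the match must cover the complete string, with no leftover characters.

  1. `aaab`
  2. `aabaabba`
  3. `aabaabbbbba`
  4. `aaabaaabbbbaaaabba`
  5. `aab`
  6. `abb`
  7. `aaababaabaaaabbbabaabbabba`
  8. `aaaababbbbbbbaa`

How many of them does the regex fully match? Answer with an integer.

1 → no match
2 → match
3 → match
4 → no match
5 → match
6 → no match
7 → no match
8 → no match
Total matched: 3

3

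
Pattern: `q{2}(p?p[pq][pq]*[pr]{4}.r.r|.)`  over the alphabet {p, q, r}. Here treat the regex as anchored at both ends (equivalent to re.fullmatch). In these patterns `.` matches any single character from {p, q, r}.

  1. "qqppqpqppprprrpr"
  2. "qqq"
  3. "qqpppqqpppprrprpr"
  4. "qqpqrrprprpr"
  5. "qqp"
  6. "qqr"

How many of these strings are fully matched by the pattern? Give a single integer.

1 → match
2. "qqq" → match
3 → match
4. "qqpqrrprprpr" → match
5. "qqp" → match
6. "qqr" → match
Total matched: 6

6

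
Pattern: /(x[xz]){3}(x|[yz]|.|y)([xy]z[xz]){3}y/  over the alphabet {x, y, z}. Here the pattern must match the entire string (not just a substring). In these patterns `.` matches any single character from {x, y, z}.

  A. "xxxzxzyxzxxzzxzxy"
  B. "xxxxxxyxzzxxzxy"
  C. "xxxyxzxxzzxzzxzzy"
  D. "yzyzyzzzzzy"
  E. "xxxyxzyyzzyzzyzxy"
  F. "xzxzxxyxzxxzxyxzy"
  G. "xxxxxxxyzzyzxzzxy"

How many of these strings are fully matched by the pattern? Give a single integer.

A → match
B → no match
C → no match
D → no match — must start with "x"
E → no match
F → no match
G → no match
Total matched: 1

1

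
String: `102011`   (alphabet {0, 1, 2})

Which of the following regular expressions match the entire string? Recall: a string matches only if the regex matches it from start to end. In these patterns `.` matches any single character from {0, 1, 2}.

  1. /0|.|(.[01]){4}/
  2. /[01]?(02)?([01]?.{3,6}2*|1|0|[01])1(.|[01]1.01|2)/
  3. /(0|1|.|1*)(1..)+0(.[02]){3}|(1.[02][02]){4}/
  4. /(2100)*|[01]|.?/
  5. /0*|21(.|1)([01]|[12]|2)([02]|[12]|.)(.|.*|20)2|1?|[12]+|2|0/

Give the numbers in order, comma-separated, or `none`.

1 → no match
2 → match
3 → no match
4 → no match
5 → no match

2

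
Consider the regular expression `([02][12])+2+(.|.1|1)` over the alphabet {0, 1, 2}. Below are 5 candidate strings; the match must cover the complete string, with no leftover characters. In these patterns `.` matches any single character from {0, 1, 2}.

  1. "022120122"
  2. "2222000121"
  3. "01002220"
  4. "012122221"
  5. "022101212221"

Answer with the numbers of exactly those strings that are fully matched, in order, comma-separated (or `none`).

1 → no match
2 → no match
3 → no match
4 → match
5 → match

4, 5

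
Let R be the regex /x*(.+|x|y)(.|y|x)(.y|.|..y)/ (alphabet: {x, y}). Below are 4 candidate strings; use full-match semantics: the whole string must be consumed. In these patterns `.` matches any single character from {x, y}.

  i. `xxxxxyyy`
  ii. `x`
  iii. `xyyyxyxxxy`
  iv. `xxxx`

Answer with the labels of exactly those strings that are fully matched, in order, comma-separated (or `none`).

i, iii, iv

i → match
ii → no match
iii → match
iv → match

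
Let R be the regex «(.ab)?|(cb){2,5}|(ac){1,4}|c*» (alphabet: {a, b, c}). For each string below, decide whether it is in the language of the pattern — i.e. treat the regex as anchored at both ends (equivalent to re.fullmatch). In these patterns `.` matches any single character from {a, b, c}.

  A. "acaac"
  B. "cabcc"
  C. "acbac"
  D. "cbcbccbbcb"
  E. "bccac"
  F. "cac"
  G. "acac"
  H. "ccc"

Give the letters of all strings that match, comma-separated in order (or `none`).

G, H

A. "acaac" → no match
B. "cabcc" → no match
C. "acbac" → no match
D. "cbcbccbbcb" → no match
E. "bccac" → no match
F. "cac" → no match
G. "acac" → match
H. "ccc" → match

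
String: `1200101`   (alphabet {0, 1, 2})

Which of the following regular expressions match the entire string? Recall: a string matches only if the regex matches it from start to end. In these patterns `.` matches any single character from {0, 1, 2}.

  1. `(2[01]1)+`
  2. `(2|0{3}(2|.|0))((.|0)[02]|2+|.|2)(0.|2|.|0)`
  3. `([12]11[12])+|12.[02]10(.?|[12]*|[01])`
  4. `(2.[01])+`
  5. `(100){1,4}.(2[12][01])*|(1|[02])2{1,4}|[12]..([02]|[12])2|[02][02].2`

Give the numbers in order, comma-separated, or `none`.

3

1 → no match — must start with `2`
2 → no match
3 → match
4 → no match — must start with `2`
5 → no match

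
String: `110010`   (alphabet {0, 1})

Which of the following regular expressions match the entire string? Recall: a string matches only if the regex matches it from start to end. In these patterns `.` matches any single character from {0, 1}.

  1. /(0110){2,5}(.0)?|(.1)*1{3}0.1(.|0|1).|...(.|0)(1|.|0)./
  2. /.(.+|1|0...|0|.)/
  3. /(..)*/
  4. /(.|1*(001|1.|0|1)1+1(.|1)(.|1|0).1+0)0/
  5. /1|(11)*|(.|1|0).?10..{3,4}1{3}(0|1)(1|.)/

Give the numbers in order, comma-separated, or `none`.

1 → match
2 → match
3 → match
4 → no match
5 → no match

1, 2, 3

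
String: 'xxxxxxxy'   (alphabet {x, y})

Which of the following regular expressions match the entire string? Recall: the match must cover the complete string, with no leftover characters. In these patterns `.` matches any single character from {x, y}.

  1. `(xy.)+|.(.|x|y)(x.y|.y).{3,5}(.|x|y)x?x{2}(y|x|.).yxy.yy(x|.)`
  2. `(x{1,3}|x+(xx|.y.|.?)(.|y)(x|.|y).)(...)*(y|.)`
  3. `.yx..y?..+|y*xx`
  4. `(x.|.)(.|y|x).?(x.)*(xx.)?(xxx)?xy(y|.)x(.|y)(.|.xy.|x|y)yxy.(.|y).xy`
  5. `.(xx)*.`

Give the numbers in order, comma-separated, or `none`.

2, 5

1 → no match
2 → match
3 → no match
4 → no match
5 → match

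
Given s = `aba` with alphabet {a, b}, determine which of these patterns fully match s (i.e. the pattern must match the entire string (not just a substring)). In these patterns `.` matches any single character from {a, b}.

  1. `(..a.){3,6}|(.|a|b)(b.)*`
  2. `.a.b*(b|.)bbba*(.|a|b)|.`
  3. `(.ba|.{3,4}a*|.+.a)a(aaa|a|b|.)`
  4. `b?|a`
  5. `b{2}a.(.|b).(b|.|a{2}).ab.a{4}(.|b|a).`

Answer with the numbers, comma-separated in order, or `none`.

1 → match
2 → no match
3 → no match
4 → no match
5 → no match — must start with `b`

1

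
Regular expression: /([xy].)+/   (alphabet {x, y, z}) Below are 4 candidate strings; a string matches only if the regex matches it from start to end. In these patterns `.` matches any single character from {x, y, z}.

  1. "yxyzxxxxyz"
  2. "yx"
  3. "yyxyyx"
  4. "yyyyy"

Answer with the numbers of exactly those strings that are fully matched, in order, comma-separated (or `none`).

1, 2, 3

1. "yxyzxxxxyz" → match
2. "yx" → match
3. "yyxyyx" → match
4. "yyyyy" → no match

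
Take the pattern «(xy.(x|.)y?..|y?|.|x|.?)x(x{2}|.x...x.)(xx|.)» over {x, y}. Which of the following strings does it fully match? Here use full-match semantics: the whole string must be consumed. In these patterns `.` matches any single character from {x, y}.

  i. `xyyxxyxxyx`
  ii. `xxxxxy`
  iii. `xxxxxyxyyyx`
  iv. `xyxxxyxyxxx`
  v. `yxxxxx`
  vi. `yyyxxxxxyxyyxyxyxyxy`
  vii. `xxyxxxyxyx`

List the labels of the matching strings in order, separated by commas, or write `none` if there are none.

i. `xyyxxyxxyx` → no match
ii. `xxxxxy` → no match
iii. `xxxxxyxyyyx` → no match
iv. `xyxxxyxyxxx` → no match
v. `yxxxxx` → match
vi → no match
vii. `xxyxxxyxyx` → match

v, vii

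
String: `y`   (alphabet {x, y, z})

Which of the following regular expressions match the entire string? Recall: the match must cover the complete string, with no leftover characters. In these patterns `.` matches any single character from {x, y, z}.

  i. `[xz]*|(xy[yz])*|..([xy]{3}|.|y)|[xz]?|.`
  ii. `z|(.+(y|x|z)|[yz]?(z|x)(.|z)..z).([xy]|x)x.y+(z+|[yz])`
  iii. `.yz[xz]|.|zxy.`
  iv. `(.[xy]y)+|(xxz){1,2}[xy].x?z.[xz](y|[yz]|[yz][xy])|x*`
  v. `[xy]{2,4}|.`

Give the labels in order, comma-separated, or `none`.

i, iii, v

i → match
ii → no match
iii → match
iv → no match
v → match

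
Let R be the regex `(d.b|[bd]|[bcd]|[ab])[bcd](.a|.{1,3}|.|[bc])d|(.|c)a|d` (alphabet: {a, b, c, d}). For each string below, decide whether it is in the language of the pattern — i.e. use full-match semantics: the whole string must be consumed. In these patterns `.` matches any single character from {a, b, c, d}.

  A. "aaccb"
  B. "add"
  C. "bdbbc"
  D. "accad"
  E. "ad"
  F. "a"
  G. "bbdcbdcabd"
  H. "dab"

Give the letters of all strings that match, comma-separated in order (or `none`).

A. "aaccb" → no match
B. "add" → no match
C. "bdbbc" → no match
D. "accad" → match
E. "ad" → no match
F. "a" → no match
G. "bbdcbdcabd" → no match
H. "dab" → no match

D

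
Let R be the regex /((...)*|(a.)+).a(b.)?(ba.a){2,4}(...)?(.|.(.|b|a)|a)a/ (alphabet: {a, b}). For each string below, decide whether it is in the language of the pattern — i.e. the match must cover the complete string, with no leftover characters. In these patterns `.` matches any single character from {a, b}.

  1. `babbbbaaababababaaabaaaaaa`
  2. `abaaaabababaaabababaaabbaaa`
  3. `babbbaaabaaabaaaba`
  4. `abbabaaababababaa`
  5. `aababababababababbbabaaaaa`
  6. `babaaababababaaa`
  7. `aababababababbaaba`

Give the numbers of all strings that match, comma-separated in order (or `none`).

1, 2, 3, 4, 6, 7

1 → match
2 → match
3 → match
4 → match
5 → no match
6 → match
7 → match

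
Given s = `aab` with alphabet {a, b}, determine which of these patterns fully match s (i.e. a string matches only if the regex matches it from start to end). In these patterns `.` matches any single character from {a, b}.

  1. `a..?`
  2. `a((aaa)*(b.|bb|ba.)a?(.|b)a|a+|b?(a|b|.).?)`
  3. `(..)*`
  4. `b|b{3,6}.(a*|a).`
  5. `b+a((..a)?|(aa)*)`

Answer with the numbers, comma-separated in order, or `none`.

1 → match
2 → match
3 → no match
4 → no match — must start with `b`
5 → no match — must start with `b`

1, 2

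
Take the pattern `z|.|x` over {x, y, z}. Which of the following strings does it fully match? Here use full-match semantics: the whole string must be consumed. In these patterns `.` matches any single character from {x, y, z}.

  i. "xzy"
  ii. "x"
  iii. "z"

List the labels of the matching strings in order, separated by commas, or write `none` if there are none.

i → no match
ii → match
iii → match

ii, iii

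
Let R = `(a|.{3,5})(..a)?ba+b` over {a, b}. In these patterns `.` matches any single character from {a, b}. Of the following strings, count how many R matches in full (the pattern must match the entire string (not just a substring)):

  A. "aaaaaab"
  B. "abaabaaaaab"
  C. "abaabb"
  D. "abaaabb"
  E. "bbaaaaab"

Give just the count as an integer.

A. "aaaaaab" → no match
B. "abaabaaaaab" → match
C. "abaabb" → no match — must end with "ab"
D. "abaaabb" → no match — must end with "ab"
E. "bbaaaaab" → no match
Total matched: 1

1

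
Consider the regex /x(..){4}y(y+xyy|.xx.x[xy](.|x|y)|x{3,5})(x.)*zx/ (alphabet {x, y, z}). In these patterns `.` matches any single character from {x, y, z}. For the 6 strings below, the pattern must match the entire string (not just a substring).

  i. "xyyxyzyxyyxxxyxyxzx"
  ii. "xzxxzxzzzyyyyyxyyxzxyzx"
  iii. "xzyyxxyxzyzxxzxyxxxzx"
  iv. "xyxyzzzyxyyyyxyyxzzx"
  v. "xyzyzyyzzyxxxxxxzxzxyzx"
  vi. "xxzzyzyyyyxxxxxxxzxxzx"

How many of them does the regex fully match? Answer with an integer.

6

i → match
ii → match
iii → match
iv → match
v → match
vi → match
Total matched: 6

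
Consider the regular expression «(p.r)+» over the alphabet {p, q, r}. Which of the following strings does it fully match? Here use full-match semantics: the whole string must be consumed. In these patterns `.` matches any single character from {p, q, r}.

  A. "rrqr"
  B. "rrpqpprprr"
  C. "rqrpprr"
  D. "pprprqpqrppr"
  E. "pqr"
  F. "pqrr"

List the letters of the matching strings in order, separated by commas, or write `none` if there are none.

A → no match — must start with "p"
B → no match — must start with "p"
C → no match — must start with "p"
D → no match
E → match
F → no match

E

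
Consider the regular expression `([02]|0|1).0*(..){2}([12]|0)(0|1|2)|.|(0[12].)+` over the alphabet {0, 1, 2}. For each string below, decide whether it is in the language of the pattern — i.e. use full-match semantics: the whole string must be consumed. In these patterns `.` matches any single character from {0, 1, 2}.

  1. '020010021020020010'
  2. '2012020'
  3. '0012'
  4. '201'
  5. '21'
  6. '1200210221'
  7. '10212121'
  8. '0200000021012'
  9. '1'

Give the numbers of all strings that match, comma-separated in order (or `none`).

1, 6, 7, 8, 9

1 → match
2. '2012020' → no match
3. '0012' → no match
4. '201' → no match
5. '21' → no match
6. '1200210221' → match
7. '10212121' → match
8 → match
9. '1' → match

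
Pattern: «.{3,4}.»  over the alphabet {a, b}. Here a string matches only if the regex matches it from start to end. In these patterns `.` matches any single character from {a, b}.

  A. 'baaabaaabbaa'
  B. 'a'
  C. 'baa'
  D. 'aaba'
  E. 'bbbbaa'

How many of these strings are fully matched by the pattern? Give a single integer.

1

A → no match
B → no match
C → no match
D → match
E → no match
Total matched: 1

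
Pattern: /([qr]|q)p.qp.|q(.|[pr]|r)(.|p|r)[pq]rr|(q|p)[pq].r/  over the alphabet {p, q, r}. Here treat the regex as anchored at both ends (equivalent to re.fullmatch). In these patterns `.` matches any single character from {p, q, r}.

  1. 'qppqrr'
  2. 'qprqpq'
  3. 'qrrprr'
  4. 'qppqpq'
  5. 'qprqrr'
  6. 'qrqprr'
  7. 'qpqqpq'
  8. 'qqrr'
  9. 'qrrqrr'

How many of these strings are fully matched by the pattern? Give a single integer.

9

1 → match
2 → match
3 → match
4 → match
5 → match
6 → match
7 → match
8 → match
9 → match
Total matched: 9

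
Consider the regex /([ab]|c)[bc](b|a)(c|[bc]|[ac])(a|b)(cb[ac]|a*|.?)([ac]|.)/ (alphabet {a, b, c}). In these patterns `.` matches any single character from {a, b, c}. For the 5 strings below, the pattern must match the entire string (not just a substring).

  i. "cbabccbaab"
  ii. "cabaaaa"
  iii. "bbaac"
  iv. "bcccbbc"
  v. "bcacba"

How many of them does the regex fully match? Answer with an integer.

1

i → no match
ii → no match
iii → no match
iv → no match
v → match
Total matched: 1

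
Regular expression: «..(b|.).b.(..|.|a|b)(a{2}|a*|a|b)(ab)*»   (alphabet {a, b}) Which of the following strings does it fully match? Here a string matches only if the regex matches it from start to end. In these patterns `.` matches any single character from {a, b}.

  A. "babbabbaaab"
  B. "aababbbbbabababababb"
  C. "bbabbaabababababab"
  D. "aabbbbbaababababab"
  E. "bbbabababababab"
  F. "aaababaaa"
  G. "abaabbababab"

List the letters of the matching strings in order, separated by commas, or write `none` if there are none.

C, D, E, G

A → no match
B → no match
C → match
D → match
E → match
F → no match
G → match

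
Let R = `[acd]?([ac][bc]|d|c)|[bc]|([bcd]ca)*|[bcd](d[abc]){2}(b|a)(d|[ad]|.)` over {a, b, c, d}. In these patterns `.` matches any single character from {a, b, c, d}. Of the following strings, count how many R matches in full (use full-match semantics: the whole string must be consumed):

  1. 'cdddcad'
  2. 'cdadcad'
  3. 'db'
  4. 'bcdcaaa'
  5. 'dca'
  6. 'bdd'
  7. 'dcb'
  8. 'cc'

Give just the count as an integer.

1 → no match
2 → match
3 → no match
4 → no match
5 → match
6 → no match
7 → match
8 → match
Total matched: 4

4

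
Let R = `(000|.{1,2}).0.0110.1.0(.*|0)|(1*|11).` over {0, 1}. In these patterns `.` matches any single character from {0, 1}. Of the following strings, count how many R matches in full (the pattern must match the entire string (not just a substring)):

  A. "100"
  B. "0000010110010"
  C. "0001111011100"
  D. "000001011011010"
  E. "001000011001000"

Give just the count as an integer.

A. "100" → no match
B → no match
C → no match
D → no match
E → no match
Total matched: 0

0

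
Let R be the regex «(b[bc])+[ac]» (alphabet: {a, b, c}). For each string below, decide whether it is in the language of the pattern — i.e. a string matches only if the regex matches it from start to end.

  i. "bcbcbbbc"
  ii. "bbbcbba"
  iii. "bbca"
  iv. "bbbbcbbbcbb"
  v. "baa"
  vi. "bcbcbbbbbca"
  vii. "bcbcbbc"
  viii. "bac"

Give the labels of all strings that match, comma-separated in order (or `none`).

ii, vi, vii

i → no match
ii → match
iii → no match
iv → no match
v → no match
vi → match
vii → match
viii → no match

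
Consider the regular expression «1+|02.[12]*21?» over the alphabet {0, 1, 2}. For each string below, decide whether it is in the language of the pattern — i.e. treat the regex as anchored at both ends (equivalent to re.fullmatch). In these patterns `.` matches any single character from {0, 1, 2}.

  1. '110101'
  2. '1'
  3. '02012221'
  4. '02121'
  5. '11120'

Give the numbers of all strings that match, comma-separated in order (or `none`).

2, 3, 4

1 → no match
2 → match
3 → match
4 → match
5 → no match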